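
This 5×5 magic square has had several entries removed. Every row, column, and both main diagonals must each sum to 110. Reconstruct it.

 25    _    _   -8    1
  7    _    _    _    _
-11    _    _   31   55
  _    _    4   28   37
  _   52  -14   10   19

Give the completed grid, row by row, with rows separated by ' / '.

Row 5 needs 110; the known cells sum to 67, so (5,1) = 43.
Column 1 must total 110; the given cells sum to 64, so (4,1) = 46.
Column 4 needs 110; the known cells sum to 61, so (2,4) = 49.
The remaining cell in column 5 is (2,5) = 110 − 112 = -2.
From row 4, 110 − (46 + 4 + 28 + 37) gives (4,2) = -5.
From anti-diagonal, 110 − (1 + 49 + (-5) + 43) gives (3,3) = 22.
Row 3 must total 110; the given cells sum to 97, so (3,2) = 13.
The remaining cell in main diagonal is (2,2) = 110 − 94 = 16.
Row 2 needs 110; the known cells sum to 70, so (2,3) = 40.
Column 2: 16 + 13 + (-5) + 52 + ? = 110, so (1,2) = 34.
From column 3, 110 − (40 + 22 + 4 + (-14)) gives (1,3) = 58.

25 34 58 -8 1 / 7 16 40 49 -2 / -11 13 22 31 55 / 46 -5 4 28 37 / 43 52 -14 10 19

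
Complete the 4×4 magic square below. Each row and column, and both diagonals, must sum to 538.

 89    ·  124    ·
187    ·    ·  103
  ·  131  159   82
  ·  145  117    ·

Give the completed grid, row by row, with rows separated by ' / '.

The remaining cell in row 3 is (3,1) = 538 − 372 = 166.
The remaining cell in column 1 is (4,1) = 538 − 442 = 96.
Using column 3: 124 + 159 + 117 + ? → (2,3) = 538 − 400 = 138.
Anti-diagonal needs 538; the known cells sum to 365, so (1,4) = 173.
Row 1 must total 538; the given cells sum to 386, so (1,2) = 152.
Row 2: 187 + 138 + 103 + ? = 538, so (2,2) = 110.
Using row 4: 96 + 145 + 117 + ? → (4,4) = 538 − 358 = 180.

89 152 124 173 / 187 110 138 103 / 166 131 159 82 / 96 145 117 180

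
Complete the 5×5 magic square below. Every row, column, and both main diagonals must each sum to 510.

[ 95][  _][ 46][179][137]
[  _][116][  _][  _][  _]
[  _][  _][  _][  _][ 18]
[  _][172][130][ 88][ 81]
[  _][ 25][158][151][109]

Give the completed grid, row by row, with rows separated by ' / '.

95 53 46 179 137 / 123 116 74 32 165 / 186 144 102 60 18 / 39 172 130 88 81 / 67 25 158 151 109

Using row 1: 95 + 46 + 179 + 137 + ? → (1,2) = 510 − 457 = 53.
Row 4 needs 510; the known cells sum to 471, so (4,1) = 39.
Using row 5: 25 + 158 + 151 + 109 + ? → (5,1) = 510 − 443 = 67.
From column 2, 510 − (53 + 116 + 172 + 25) gives (3,2) = 144.
Column 5 must total 510; the given cells sum to 345, so (2,5) = 165.
Main diagonal must total 510; the given cells sum to 408, so (3,3) = 102.
Using anti-diagonal: 137 + 102 + 172 + 67 + ? → (2,4) = 510 − 478 = 32.
Using column 3: 46 + 102 + 130 + 158 + ? → (2,3) = 510 − 436 = 74.
Column 4 must total 510; the given cells sum to 450, so (3,4) = 60.
Row 2 must total 510; the given cells sum to 387, so (2,1) = 123.
Row 3 needs 510; the known cells sum to 324, so (3,1) = 186.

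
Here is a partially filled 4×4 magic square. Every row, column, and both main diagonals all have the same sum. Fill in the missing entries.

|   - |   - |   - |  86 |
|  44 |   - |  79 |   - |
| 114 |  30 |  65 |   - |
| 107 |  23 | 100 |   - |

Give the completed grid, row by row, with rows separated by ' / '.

37 121 58 86 / 44 128 79 51 / 114 30 65 93 / 107 23 100 72

Anti-diagonal is already complete: 86 + 79 + 30 + 107 = 302, so that is the magic constant.
From row 3, 302 − (114 + 30 + 65) gives (3,4) = 93.
The remaining cell in row 4 is (4,4) = 302 − 230 = 72.
Column 1 must total 302; the given cells sum to 265, so (1,1) = 37.
Using column 3: 79 + 65 + 100 + ? → (1,3) = 302 − 244 = 58.
Column 4 must total 302; the given cells sum to 251, so (2,4) = 51.
Using main diagonal: 37 + 65 + 72 + ? → (2,2) = 302 − 174 = 128.
Using row 1: 37 + 58 + 86 + ? → (1,2) = 302 − 181 = 121.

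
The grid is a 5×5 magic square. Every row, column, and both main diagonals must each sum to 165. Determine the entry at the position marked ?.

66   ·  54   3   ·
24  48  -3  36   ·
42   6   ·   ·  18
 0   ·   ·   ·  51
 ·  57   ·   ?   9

45

Row 2 must total 165; the given cells sum to 105, so (2,5) = 60.
Column 1 needs 165; the known cells sum to 132, so (5,1) = 33.
From column 5, 165 − (60 + 18 + 51 + 9) gives (1,5) = 27.
Row 1: 66 + 54 + 3 + 27 + ? = 165, so (1,2) = 15.
Column 2 needs 165; the known cells sum to 126, so (4,2) = 39.
Using anti-diagonal: 27 + 36 + 39 + 33 + ? → (3,3) = 165 − 135 = 30.
Row 3 must total 165; the given cells sum to 96, so (3,4) = 69.
From main diagonal, 165 − (66 + 48 + 30 + 9) gives (4,4) = 12.
Row 4 needs 165; the known cells sum to 102, so (4,3) = 63.
From column 3, 165 − (54 + (-3) + 30 + 63) gives (5,3) = 21.
Using column 4: 3 + 36 + 69 + 12 + ? → (5,4) = 165 − 120 = 45.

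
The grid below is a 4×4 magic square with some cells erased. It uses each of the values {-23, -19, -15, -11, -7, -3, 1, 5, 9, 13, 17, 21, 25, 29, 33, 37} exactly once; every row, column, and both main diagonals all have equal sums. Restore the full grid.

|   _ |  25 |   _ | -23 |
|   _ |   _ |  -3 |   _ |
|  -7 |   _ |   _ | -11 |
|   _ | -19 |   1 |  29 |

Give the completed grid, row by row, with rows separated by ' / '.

The 16 entries sum to 112, so each line sums to 112/4 = 28.
From row 4, 28 − (-19 + 1 + 29) gives (4,1) = 17.
The remaining cell in column 4 is (2,4) = 28 − (-5) = 33.
From anti-diagonal, 28 − (-23 + (-3) + 17) gives (3,2) = 37.
Row 3: -7 + 37 + (-11) + ? = 28, so (3,3) = 9.
From column 2, 28 − (25 + 37 + (-19)) gives (2,2) = -15.
Using column 3: -3 + 9 + 1 + ? → (1,3) = 28 − 7 = 21.
Using main diagonal: -15 + 9 + 29 + ? → (1,1) = 28 − 23 = 5.
Using row 2: -15 + (-3) + 33 + ? → (2,1) = 28 − 15 = 13.

5 25 21 -23 / 13 -15 -3 33 / -7 37 9 -11 / 17 -19 1 29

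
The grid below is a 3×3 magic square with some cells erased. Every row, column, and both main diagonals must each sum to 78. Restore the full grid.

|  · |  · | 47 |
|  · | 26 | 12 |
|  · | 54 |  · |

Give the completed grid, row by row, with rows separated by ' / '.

33 -2 47 / 40 26 12 / 5 54 19

Row 2: 26 + 12 + ? = 78, so (2,1) = 40.
Using column 2: 26 + 54 + ? → (1,2) = 78 − 80 = -2.
Column 3 needs 78; the known cells sum to 59, so (3,3) = 19.
The remaining cell in main diagonal is (1,1) = 78 − 45 = 33.
The remaining cell in anti-diagonal is (3,1) = 78 − 73 = 5.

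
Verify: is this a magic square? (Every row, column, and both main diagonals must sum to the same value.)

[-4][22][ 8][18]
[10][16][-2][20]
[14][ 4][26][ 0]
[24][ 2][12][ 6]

Row 1: -4 + 22 + 8 + 18 = 44.
Row 2: 10 + 16 + (-2) + 20 = 44.
Row 3: 14 + 4 + 26 + 0 = 44.
Row 4: 24 + 2 + 12 + 6 = 44.
Column 1: -4 + 10 + 14 + 24 = 44.
Column 2: 22 + 16 + 4 + 2 = 44.
Column 3: 8 + (-2) + 26 + 12 = 44.
Column 4: 18 + 20 + 0 + 6 = 44.
Main diagonal: -4 + 16 + 26 + 6 = 44.
Anti-diagonal: 18 + (-2) + 4 + 24 = 44.
All lines sum to 44.

Yes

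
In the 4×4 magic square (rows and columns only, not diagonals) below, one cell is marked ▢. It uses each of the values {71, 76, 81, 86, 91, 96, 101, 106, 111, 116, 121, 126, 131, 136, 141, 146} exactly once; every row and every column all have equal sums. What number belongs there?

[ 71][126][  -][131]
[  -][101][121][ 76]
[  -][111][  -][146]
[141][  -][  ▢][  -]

116

The 16 entries sum to 1736, so each line sums to 1736/4 = 434.
From row 1, 434 − (71 + 126 + 131) gives (1,3) = 106.
Using row 2: 101 + 121 + 76 + ? → (2,1) = 434 − 298 = 136.
From column 1, 434 − (71 + 136 + 141) gives (3,1) = 86.
Using column 2: 126 + 101 + 111 + ? → (4,2) = 434 − 338 = 96.
The remaining cell in column 4 is (4,4) = 434 − 353 = 81.
Row 3 must total 434; the given cells sum to 343, so (3,3) = 91.
Row 4 must total 434; the given cells sum to 318, so (4,3) = 116.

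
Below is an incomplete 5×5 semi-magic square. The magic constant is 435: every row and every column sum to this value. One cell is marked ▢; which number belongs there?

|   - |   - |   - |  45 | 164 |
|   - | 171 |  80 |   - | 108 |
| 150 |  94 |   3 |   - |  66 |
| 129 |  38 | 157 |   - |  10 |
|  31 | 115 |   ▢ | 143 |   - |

59

Using row 3: 150 + 94 + 3 + 66 + ? → (3,4) = 435 − 313 = 122.
Using row 4: 129 + 38 + 157 + 10 + ? → (4,4) = 435 − 334 = 101.
Column 2: 171 + 94 + 38 + 115 + ? = 435, so (1,2) = 17.
Column 4 needs 435; the known cells sum to 411, so (2,4) = 24.
The remaining cell in column 5 is (5,5) = 435 − 348 = 87.
From row 2, 435 − (171 + 80 + 24 + 108) gives (2,1) = 52.
Using row 5: 31 + 115 + 143 + 87 + ? → (5,3) = 435 − 376 = 59.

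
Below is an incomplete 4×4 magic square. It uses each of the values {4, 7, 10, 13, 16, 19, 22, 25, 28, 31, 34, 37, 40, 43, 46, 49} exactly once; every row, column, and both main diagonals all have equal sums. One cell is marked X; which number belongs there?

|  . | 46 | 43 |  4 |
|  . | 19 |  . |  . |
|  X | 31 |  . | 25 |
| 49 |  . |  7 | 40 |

16

The 16 entries sum to 424, so each line sums to 424/4 = 106.
Row 1 must total 106; the given cells sum to 93, so (1,1) = 13.
Row 4: 49 + 7 + 40 + ? = 106, so (4,2) = 10.
Using column 4: 4 + 25 + 40 + ? → (2,4) = 106 − 69 = 37.
Main diagonal needs 106; the known cells sum to 72, so (3,3) = 34.
Anti-diagonal needs 106; the known cells sum to 84, so (2,3) = 22.
From row 2, 106 − (19 + 22 + 37) gives (2,1) = 28.
Row 3 needs 106; the known cells sum to 90, so (3,1) = 16.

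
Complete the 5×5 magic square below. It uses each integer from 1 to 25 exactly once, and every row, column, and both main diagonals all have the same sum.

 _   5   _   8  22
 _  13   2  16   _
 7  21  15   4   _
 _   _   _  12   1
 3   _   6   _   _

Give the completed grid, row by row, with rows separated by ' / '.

11 5 19 8 22 / 24 13 2 16 10 / 7 21 15 4 18 / 20 9 23 12 1 / 3 17 6 25 14

The entries are 1 through 25, which sum to 325, so each line sums to 325/5 = 65.
Row 3: 7 + 21 + 15 + 4 + ? = 65, so (3,5) = 18.
The remaining cell in column 4 is (5,4) = 65 − 40 = 25.
The remaining cell in anti-diagonal is (4,2) = 65 − 56 = 9.
Column 2: 5 + 13 + 21 + 9 + ? = 65, so (5,2) = 17.
The remaining cell in row 5 is (5,5) = 65 − 51 = 14.
From column 5, 65 − (22 + 18 + 1 + 14) gives (2,5) = 10.
The remaining cell in main diagonal is (1,1) = 65 − 54 = 11.
Row 1: 11 + 5 + 8 + 22 + ? = 65, so (1,3) = 19.
From row 2, 65 − (13 + 2 + 16 + 10) gives (2,1) = 24.
From column 1, 65 − (11 + 24 + 7 + 3) gives (4,1) = 20.
From column 3, 65 − (19 + 2 + 15 + 6) gives (4,3) = 23.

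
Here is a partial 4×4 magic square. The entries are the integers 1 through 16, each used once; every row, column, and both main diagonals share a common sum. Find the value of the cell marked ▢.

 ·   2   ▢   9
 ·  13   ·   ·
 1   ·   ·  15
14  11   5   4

16

The entries are 1 through 16, which sum to 136, so each line sums to 136/4 = 34.
Column 2 needs 34; the known cells sum to 26, so (3,2) = 8.
Column 4 needs 34; the known cells sum to 28, so (2,4) = 6.
Anti-diagonal: 9 + 8 + 14 + ? = 34, so (2,3) = 3.
Using row 2: 13 + 3 + 6 + ? → (2,1) = 34 − 22 = 12.
Using row 3: 1 + 8 + 15 + ? → (3,3) = 34 − 24 = 10.
Column 1 must total 34; the given cells sum to 27, so (1,1) = 7.
Column 3 needs 34; the known cells sum to 18, so (1,3) = 16.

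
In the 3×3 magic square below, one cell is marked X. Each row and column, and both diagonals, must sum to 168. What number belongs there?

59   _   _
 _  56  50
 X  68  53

Using row 2: 56 + 50 + ? → (2,1) = 168 − 106 = 62.
Using row 3: 68 + 53 + ? → (3,1) = 168 − 121 = 47.

47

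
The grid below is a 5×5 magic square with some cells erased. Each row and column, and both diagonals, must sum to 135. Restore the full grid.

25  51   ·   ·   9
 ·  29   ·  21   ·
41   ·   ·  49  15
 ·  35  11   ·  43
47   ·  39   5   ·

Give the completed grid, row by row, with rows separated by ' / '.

25 51 17 33 9 / 3 29 45 21 37 / 41 7 23 49 15 / 19 35 11 27 43 / 47 13 39 5 31

Using anti-diagonal: 9 + 21 + 35 + 47 + ? → (3,3) = 135 − 112 = 23.
Row 3: 41 + 23 + 49 + 15 + ? = 135, so (3,2) = 7.
Column 2 needs 135; the known cells sum to 122, so (5,2) = 13.
Row 5 must total 135; the given cells sum to 104, so (5,5) = 31.
Using column 5: 9 + 15 + 43 + 31 + ? → (2,5) = 135 − 98 = 37.
Using main diagonal: 25 + 29 + 23 + 31 + ? → (4,4) = 135 − 108 = 27.
From row 4, 135 − (35 + 11 + 27 + 43) gives (4,1) = 19.
Column 1: 25 + 41 + 19 + 47 + ? = 135, so (2,1) = 3.
Column 4 must total 135; the given cells sum to 102, so (1,4) = 33.
The remaining cell in row 1 is (1,3) = 135 − 118 = 17.
The remaining cell in row 2 is (2,3) = 135 − 90 = 45.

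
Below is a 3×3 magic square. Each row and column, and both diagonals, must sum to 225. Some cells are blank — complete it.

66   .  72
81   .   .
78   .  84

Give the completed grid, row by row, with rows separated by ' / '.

Row 1 needs 225; the known cells sum to 138, so (1,2) = 87.
Row 3: 78 + 84 + ? = 225, so (3,2) = 63.
The remaining cell in column 2 is (2,2) = 225 − 150 = 75.
Using column 3: 72 + 84 + ? → (2,3) = 225 − 156 = 69.

66 87 72 / 81 75 69 / 78 63 84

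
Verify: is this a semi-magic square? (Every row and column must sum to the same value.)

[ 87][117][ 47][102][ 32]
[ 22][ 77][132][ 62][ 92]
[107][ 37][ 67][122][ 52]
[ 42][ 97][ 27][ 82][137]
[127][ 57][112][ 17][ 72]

Row 1: 87 + 117 + 47 + 102 + 32 = 385.
Row 2: 22 + 77 + 132 + 62 + 92 = 385.
Row 3: 107 + 37 + 67 + 122 + 52 = 385.
Row 4: 42 + 97 + 27 + 82 + 137 = 385.
Row 5: 127 + 57 + 112 + 17 + 72 = 385.
Column 1: 87 + 22 + 107 + 42 + 127 = 385.
Column 2: 117 + 77 + 37 + 97 + 57 = 385.
Column 3: 47 + 132 + 67 + 27 + 112 = 385.
Column 4: 102 + 62 + 122 + 82 + 17 = 385.
Column 5: 32 + 92 + 52 + 137 + 72 = 385.
All lines sum to 385.

Yes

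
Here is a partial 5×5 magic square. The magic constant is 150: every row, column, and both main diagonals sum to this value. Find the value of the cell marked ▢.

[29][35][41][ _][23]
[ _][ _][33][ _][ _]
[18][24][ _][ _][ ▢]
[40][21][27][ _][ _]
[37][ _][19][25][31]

42

Row 1: 29 + 35 + 41 + 23 + ? = 150, so (1,4) = 22.
The remaining cell in row 5 is (5,2) = 150 − 112 = 38.
Column 1: 29 + 18 + 40 + 37 + ? = 150, so (2,1) = 26.
From column 2, 150 − (35 + 24 + 21 + 38) gives (2,2) = 32.
Column 3 must total 150; the given cells sum to 120, so (3,3) = 30.
Main diagonal must total 150; the given cells sum to 122, so (4,4) = 28.
The remaining cell in anti-diagonal is (2,4) = 150 − 111 = 39.
The remaining cell in row 2 is (2,5) = 150 − 130 = 20.
Row 4 must total 150; the given cells sum to 116, so (4,5) = 34.
Column 4 needs 150; the known cells sum to 114, so (3,4) = 36.
From column 5, 150 − (23 + 20 + 34 + 31) gives (3,5) = 42.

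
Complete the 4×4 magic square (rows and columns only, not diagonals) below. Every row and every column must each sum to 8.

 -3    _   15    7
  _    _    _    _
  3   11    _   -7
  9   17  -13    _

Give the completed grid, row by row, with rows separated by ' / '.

Row 1 needs 8; the known cells sum to 19, so (1,2) = -11.
Row 3 must total 8; the given cells sum to 7, so (3,3) = 1.
Using row 4: 9 + 17 + (-13) + ? → (4,4) = 8 − 13 = -5.
Column 1 must total 8; the given cells sum to 9, so (2,1) = -1.
Column 2 must total 8; the given cells sum to 17, so (2,2) = -9.
Column 3 needs 8; the known cells sum to 3, so (2,3) = 5.
Column 4 must total 8; the given cells sum to -5, so (2,4) = 13.

-3 -11 15 7 / -1 -9 5 13 / 3 11 1 -7 / 9 17 -13 -5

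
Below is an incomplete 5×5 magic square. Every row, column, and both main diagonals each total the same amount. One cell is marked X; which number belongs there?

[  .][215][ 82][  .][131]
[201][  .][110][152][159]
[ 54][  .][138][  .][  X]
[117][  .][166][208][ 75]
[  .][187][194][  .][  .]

Column 3 is complete and sums to 690; that is the magic constant.
From row 2, 690 − (201 + 110 + 152 + 159) gives (2,2) = 68.
Row 4 needs 690; the known cells sum to 566, so (4,2) = 124.
The remaining cell in column 2 is (3,2) = 690 − 594 = 96.
From anti-diagonal, 690 − (131 + 152 + 138 + 124) gives (5,1) = 145.
Column 1: 201 + 54 + 117 + 145 + ? = 690, so (1,1) = 173.
Main diagonal: 173 + 68 + 138 + 208 + ? = 690, so (5,5) = 103.
From row 1, 690 − (173 + 215 + 82 + 131) gives (1,4) = 89.
From row 5, 690 − (145 + 187 + 194 + 103) gives (5,4) = 61.
The remaining cell in column 4 is (3,4) = 690 − 510 = 180.
The remaining cell in column 5 is (3,5) = 690 − 468 = 222.

222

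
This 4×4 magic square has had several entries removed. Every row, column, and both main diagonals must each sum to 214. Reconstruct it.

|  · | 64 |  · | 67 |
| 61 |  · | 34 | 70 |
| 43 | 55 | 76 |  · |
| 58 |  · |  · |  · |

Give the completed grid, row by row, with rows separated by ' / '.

Row 2 must total 214; the given cells sum to 165, so (2,2) = 49.
Using row 3: 43 + 55 + 76 + ? → (3,4) = 214 − 174 = 40.
The remaining cell in column 1 is (1,1) = 214 − 162 = 52.
Using column 2: 64 + 49 + 55 + ? → (4,2) = 214 − 168 = 46.
The remaining cell in column 4 is (4,4) = 214 − 177 = 37.
Row 1 must total 214; the given cells sum to 183, so (1,3) = 31.
Using row 4: 58 + 46 + 37 + ? → (4,3) = 214 − 141 = 73.

52 64 31 67 / 61 49 34 70 / 43 55 76 40 / 58 46 73 37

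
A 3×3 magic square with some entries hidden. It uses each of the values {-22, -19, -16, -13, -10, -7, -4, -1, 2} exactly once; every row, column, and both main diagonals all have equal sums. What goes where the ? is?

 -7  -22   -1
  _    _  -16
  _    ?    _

The 9 entries sum to -90, so each line sums to -90/3 = -30.
The remaining cell in column 3 is (3,3) = -30 − (-17) = -13.
The remaining cell in main diagonal is (2,2) = -30 − (-20) = -10.
Using anti-diagonal: -1 + (-10) + ? → (3,1) = -30 − (-11) = -19.
Row 2 needs -30; the known cells sum to -26, so (2,1) = -4.
Row 3 must total -30; the given cells sum to -32, so (3,2) = 2.

2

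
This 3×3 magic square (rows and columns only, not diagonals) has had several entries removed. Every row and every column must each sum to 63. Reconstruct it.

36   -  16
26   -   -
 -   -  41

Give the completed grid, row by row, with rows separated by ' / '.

36 11 16 / 26 31 6 / 1 21 41

Row 1: 36 + 16 + ? = 63, so (1,2) = 11.
Column 1 must total 63; the given cells sum to 62, so (3,1) = 1.
Column 3 needs 63; the known cells sum to 57, so (2,3) = 6.
Using row 2: 26 + 6 + ? → (2,2) = 63 − 32 = 31.
Using row 3: 1 + 41 + ? → (3,2) = 63 − 42 = 21.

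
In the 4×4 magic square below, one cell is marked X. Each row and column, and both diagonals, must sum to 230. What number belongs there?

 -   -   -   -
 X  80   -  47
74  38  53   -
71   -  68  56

Row 3: 74 + 38 + 53 + ? = 230, so (3,4) = 65.
From row 4, 230 − (71 + 68 + 56) gives (4,2) = 35.
From column 2, 230 − (80 + 38 + 35) gives (1,2) = 77.
From column 4, 230 − (47 + 65 + 56) gives (1,4) = 62.
Using main diagonal: 80 + 53 + 56 + ? → (1,1) = 230 − 189 = 41.
The remaining cell in anti-diagonal is (2,3) = 230 − 171 = 59.
Row 1: 41 + 77 + 62 + ? = 230, so (1,3) = 50.
Using row 2: 80 + 59 + 47 + ? → (2,1) = 230 − 186 = 44.

44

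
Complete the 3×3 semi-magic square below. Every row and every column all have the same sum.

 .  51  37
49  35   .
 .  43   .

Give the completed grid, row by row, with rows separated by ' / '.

41 51 37 / 49 35 45 / 39 43 47

Column 2 is already complete: 51 + 35 + 43 = 129, so that is the magic constant.
From row 1, 129 − (51 + 37) gives (1,1) = 41.
Row 2: 49 + 35 + ? = 129, so (2,3) = 45.
Column 1 must total 129; the given cells sum to 90, so (3,1) = 39.
Column 3: 37 + 45 + ? = 129, so (3,3) = 47.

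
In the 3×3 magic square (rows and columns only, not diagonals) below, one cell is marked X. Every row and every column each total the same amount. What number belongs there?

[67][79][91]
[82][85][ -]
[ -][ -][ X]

Row 1 is complete and sums to 237; that is the magic constant.
Row 2 must total 237; the given cells sum to 167, so (2,3) = 70.
Column 1: 67 + 82 + ? = 237, so (3,1) = 88.
From column 2, 237 − (79 + 85) gives (3,2) = 73.
The remaining cell in column 3 is (3,3) = 237 − 161 = 76.

76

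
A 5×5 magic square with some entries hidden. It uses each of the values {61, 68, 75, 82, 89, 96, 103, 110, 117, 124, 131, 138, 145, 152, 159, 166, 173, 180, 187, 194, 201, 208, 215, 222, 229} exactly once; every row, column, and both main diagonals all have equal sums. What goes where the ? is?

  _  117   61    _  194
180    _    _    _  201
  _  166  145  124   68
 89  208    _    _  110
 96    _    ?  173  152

229

The 25 entries sum to 3625, so each line sums to 3625/5 = 725.
From row 3, 725 − (166 + 145 + 124 + 68) gives (3,1) = 222.
The remaining cell in column 1 is (1,1) = 725 − 587 = 138.
From anti-diagonal, 725 − (194 + 145 + 208 + 96) gives (2,4) = 82.
From row 1, 725 − (138 + 117 + 61 + 194) gives (1,4) = 215.
Using column 4: 215 + 82 + 124 + 173 + ? → (4,4) = 725 − 594 = 131.
The remaining cell in main diagonal is (2,2) = 725 − 566 = 159.
Row 2: 180 + 159 + 82 + 201 + ? = 725, so (2,3) = 103.
The remaining cell in row 4 is (4,3) = 725 − 538 = 187.
Using column 2: 117 + 159 + 166 + 208 + ? → (5,2) = 725 − 650 = 75.
Using column 3: 61 + 103 + 145 + 187 + ? → (5,3) = 725 − 496 = 229.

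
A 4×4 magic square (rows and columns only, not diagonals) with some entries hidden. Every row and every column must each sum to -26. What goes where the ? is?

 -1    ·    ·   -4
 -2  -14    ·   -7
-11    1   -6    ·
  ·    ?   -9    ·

0

Row 2: -2 + (-14) + (-7) + ? = -26, so (2,3) = -3.
Using row 3: -11 + 1 + (-6) + ? → (3,4) = -26 − (-16) = -10.
Using column 1: -1 + (-2) + (-11) + ? → (4,1) = -26 − (-14) = -12.
From column 3, -26 − (-3 + (-6) + (-9)) gives (1,3) = -8.
Column 4 needs -26; the known cells sum to -21, so (4,4) = -5.
Row 1 needs -26; the known cells sum to -13, so (1,2) = -13.
From row 4, -26 − (-12 + (-9) + (-5)) gives (4,2) = 0.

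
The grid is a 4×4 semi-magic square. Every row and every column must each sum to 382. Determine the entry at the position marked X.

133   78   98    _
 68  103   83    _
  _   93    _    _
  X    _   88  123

63

Using row 1: 133 + 78 + 98 + ? → (1,4) = 382 − 309 = 73.
Row 2 must total 382; the given cells sum to 254, so (2,4) = 128.
Using column 2: 78 + 103 + 93 + ? → (4,2) = 382 − 274 = 108.
Column 3: 98 + 83 + 88 + ? = 382, so (3,3) = 113.
From column 4, 382 − (73 + 128 + 123) gives (3,4) = 58.
Using row 3: 93 + 113 + 58 + ? → (3,1) = 382 − 264 = 118.
From row 4, 382 − (108 + 88 + 123) gives (4,1) = 63.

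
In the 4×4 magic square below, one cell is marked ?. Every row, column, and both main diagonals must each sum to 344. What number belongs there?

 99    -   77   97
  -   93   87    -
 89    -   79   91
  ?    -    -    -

75

Row 1: 99 + 77 + 97 + ? = 344, so (1,2) = 71.
Using row 3: 89 + 79 + 91 + ? → (3,2) = 344 − 259 = 85.
From column 2, 344 − (71 + 93 + 85) gives (4,2) = 95.
Column 3: 77 + 87 + 79 + ? = 344, so (4,3) = 101.
Main diagonal: 99 + 93 + 79 + ? = 344, so (4,4) = 73.
Anti-diagonal must total 344; the given cells sum to 269, so (4,1) = 75.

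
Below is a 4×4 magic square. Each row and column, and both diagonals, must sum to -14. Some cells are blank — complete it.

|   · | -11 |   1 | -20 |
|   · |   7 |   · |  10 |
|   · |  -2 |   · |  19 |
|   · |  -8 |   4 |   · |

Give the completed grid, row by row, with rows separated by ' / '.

16 -11 1 -20 / -26 7 -5 10 / -17 -2 -14 19 / 13 -8 4 -23

Using row 1: -11 + 1 + (-20) + ? → (1,1) = -14 − (-30) = 16.
The remaining cell in column 4 is (4,4) = -14 − 9 = -23.
Main diagonal needs -14; the known cells sum to 0, so (3,3) = -14.
The remaining cell in row 3 is (3,1) = -14 − 3 = -17.
From row 4, -14 − (-8 + 4 + (-23)) gives (4,1) = 13.
Using column 1: 16 + (-17) + 13 + ? → (2,1) = -14 − 12 = -26.
The remaining cell in column 3 is (2,3) = -14 − (-9) = -5.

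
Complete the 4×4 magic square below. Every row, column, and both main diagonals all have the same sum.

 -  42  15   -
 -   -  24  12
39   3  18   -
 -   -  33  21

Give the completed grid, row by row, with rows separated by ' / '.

6 42 15 27 / 9 45 24 12 / 39 3 18 30 / 36 0 33 21

Column 3 is already complete: 15 + 24 + 18 + 33 = 90, so that is the magic constant.
The remaining cell in row 3 is (3,4) = 90 − 60 = 30.
Column 4 must total 90; the given cells sum to 63, so (1,4) = 27.
Anti-diagonal: 27 + 24 + 3 + ? = 90, so (4,1) = 36.
Row 1 needs 90; the known cells sum to 84, so (1,1) = 6.
Row 4 needs 90; the known cells sum to 90, so (4,2) = 0.
From column 1, 90 − (6 + 39 + 36) gives (2,1) = 9.
Column 2 must total 90; the given cells sum to 45, so (2,2) = 45.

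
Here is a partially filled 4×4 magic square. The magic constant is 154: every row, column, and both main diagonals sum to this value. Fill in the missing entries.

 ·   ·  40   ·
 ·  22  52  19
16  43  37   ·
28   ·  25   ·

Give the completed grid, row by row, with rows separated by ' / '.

49 34 40 31 / 61 22 52 19 / 16 43 37 58 / 28 55 25 46

Row 2 must total 154; the given cells sum to 93, so (2,1) = 61.
Row 3 must total 154; the given cells sum to 96, so (3,4) = 58.
Column 1 needs 154; the known cells sum to 105, so (1,1) = 49.
Using main diagonal: 49 + 22 + 37 + ? → (4,4) = 154 − 108 = 46.
Anti-diagonal needs 154; the known cells sum to 123, so (1,4) = 31.
Row 1 must total 154; the given cells sum to 120, so (1,2) = 34.
The remaining cell in row 4 is (4,2) = 154 − 99 = 55.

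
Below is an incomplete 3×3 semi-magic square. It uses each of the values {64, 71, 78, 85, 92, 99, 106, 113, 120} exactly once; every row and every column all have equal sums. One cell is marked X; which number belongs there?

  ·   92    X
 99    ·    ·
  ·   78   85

The 9 entries sum to 828, so each line sums to 828/3 = 276.
The remaining cell in row 3 is (3,1) = 276 − 163 = 113.
From column 1, 276 − (99 + 113) gives (1,1) = 64.
Column 2 must total 276; the given cells sum to 170, so (2,2) = 106.
Using row 1: 64 + 92 + ? → (1,3) = 276 − 156 = 120.

120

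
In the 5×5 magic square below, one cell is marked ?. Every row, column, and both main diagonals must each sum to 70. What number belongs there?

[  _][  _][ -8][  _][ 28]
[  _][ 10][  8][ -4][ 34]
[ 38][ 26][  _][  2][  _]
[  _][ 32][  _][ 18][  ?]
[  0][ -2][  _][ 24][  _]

6

Using row 2: 10 + 8 + (-4) + 34 + ? → (2,1) = 70 − 48 = 22.
Column 2: 10 + 26 + 32 + (-2) + ? = 70, so (1,2) = 4.
Column 4 needs 70; the known cells sum to 40, so (1,4) = 30.
The remaining cell in anti-diagonal is (3,3) = 70 − 56 = 14.
From row 1, 70 − (4 + (-8) + 30 + 28) gives (1,1) = 16.
From row 3, 70 − (38 + 26 + 14 + 2) gives (3,5) = -10.
Column 1: 16 + 22 + 38 + 0 + ? = 70, so (4,1) = -6.
Using main diagonal: 16 + 10 + 14 + 18 + ? → (5,5) = 70 − 58 = 12.
Row 5: 0 + (-2) + 24 + 12 + ? = 70, so (5,3) = 36.
Column 3 must total 70; the given cells sum to 50, so (4,3) = 20.
The remaining cell in column 5 is (4,5) = 70 − 64 = 6.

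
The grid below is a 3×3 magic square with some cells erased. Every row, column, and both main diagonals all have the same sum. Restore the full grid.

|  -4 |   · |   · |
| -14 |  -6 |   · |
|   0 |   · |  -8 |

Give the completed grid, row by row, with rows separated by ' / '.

-4 -2 -12 / -14 -6 2 / 0 -10 -8

Column 1 is already complete: -4 + -14 + 0 = -18, so that is the magic constant.
Using row 2: -14 + (-6) + ? → (2,3) = -18 − (-20) = 2.
Row 3 must total -18; the given cells sum to -8, so (3,2) = -10.
The remaining cell in column 2 is (1,2) = -18 − (-16) = -2.
Column 3: 2 + (-8) + ? = -18, so (1,3) = -12.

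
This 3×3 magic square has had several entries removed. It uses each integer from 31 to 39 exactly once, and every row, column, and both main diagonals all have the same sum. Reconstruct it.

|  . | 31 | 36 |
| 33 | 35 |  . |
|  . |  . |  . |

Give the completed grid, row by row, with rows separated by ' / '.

38 31 36 / 33 35 37 / 34 39 32

The entries are 31 through 39, which sum to 315, so each line sums to 315/3 = 105.
Row 1 must total 105; the given cells sum to 67, so (1,1) = 38.
Row 2 needs 105; the known cells sum to 68, so (2,3) = 37.
The remaining cell in column 1 is (3,1) = 105 − 71 = 34.
Using column 2: 31 + 35 + ? → (3,2) = 105 − 66 = 39.
From column 3, 105 − (36 + 37) gives (3,3) = 32.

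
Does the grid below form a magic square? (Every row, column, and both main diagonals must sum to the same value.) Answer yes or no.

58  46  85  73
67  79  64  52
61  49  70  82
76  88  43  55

Row 1: 58 + 46 + 85 + 73 = 262.
Row 2: 67 + 79 + 64 + 52 = 262.
Row 3: 61 + 49 + 70 + 82 = 262.
Row 4: 76 + 88 + 43 + 55 = 262.
Column 1: 58 + 67 + 61 + 76 = 262.
Column 2: 46 + 79 + 49 + 88 = 262.
Column 3: 85 + 64 + 70 + 43 = 262.
Column 4: 73 + 52 + 82 + 55 = 262.
Main diagonal: 58 + 79 + 70 + 55 = 262.
Anti-diagonal: 73 + 64 + 49 + 76 = 262.
All lines sum to 262.

Yes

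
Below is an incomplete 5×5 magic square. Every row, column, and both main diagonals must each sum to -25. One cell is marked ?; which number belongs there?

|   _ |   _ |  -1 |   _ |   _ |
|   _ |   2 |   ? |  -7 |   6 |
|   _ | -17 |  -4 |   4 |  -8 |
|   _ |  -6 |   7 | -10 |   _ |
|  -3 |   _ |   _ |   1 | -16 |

-15

Row 3: -17 + (-4) + 4 + (-8) + ? = -25, so (3,1) = 0.
Column 4 needs -25; the known cells sum to -12, so (1,4) = -13.
The remaining cell in main diagonal is (1,1) = -25 − (-28) = 3.
From anti-diagonal, -25 − (-7 + (-4) + (-6) + (-3)) gives (1,5) = -5.
Using row 1: 3 + (-1) + (-13) + (-5) + ? → (1,2) = -25 − (-16) = -9.
Using column 2: -9 + 2 + (-17) + (-6) + ? → (5,2) = -25 − (-30) = 5.
Column 5: -5 + 6 + (-8) + (-16) + ? = -25, so (4,5) = -2.
Row 4: -6 + 7 + (-10) + (-2) + ? = -25, so (4,1) = -14.
Using row 5: -3 + 5 + 1 + (-16) + ? → (5,3) = -25 − (-13) = -12.
Using column 1: 3 + 0 + (-14) + (-3) + ? → (2,1) = -25 − (-14) = -11.
Column 3 must total -25; the given cells sum to -10, so (2,3) = -15.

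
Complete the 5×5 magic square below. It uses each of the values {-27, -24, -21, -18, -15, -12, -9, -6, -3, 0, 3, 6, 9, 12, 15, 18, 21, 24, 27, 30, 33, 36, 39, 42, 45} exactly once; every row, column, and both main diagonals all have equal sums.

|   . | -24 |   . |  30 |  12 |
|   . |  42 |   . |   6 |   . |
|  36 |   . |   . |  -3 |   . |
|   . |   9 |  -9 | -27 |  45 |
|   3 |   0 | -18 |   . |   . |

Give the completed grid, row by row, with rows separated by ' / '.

-6 -24 33 30 12 / -15 42 24 6 -12 / 36 18 15 -3 -21 / 27 9 -9 -27 45 / 3 0 -18 39 21

The 25 entries sum to 225, so each line sums to 225/5 = 45.
From row 4, 45 − (9 + (-9) + (-27) + 45) gives (4,1) = 27.
Column 2 needs 45; the known cells sum to 27, so (3,2) = 18.
Using column 4: 30 + 6 + (-3) + (-27) + ? → (5,4) = 45 − 6 = 39.
The remaining cell in anti-diagonal is (3,3) = 45 − 30 = 15.
Using row 3: 36 + 18 + 15 + (-3) + ? → (3,5) = 45 − 66 = -21.
Row 5 needs 45; the known cells sum to 24, so (5,5) = 21.
Column 5 needs 45; the known cells sum to 57, so (2,5) = -12.
Main diagonal must total 45; the given cells sum to 51, so (1,1) = -6.
Using row 1: -6 + (-24) + 30 + 12 + ? → (1,3) = 45 − 12 = 33.
Column 1 must total 45; the given cells sum to 60, so (2,1) = -15.
Using column 3: 33 + 15 + (-9) + (-18) + ? → (2,3) = 45 − 21 = 24.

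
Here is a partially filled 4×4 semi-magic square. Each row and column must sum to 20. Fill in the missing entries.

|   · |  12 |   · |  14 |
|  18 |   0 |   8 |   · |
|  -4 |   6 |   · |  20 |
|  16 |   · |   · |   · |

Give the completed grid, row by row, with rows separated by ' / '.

The remaining cell in row 2 is (2,4) = 20 − 26 = -6.
Row 3: -4 + 6 + 20 + ? = 20, so (3,3) = -2.
Using column 1: 18 + (-4) + 16 + ? → (1,1) = 20 − 30 = -10.
Column 2 needs 20; the known cells sum to 18, so (4,2) = 2.
Column 4: 14 + (-6) + 20 + ? = 20, so (4,4) = -8.
Row 1 needs 20; the known cells sum to 16, so (1,3) = 4.
From row 4, 20 − (16 + 2 + (-8)) gives (4,3) = 10.

-10 12 4 14 / 18 0 8 -6 / -4 6 -2 20 / 16 2 10 -8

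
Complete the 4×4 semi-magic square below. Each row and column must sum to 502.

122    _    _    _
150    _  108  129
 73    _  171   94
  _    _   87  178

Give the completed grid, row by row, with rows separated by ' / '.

122 143 136 101 / 150 115 108 129 / 73 164 171 94 / 157 80 87 178

Using row 2: 150 + 108 + 129 + ? → (2,2) = 502 − 387 = 115.
Row 3: 73 + 171 + 94 + ? = 502, so (3,2) = 164.
The remaining cell in column 1 is (4,1) = 502 − 345 = 157.
Using column 3: 108 + 171 + 87 + ? → (1,3) = 502 − 366 = 136.
The remaining cell in column 4 is (1,4) = 502 − 401 = 101.
Row 1: 122 + 136 + 101 + ? = 502, so (1,2) = 143.
From row 4, 502 − (157 + 87 + 178) gives (4,2) = 80.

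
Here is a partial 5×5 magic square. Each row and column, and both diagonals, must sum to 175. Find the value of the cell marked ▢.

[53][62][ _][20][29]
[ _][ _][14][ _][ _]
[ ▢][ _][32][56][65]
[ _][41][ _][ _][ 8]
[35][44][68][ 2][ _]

-1

Row 1: 53 + 62 + 20 + 29 + ? = 175, so (1,3) = 11.
From row 5, 175 − (35 + 44 + 68 + 2) gives (5,5) = 26.
From column 3, 175 − (11 + 14 + 32 + 68) gives (4,3) = 50.
Using column 5: 29 + 65 + 8 + 26 + ? → (2,5) = 175 − 128 = 47.
Using anti-diagonal: 29 + 32 + 41 + 35 + ? → (2,4) = 175 − 137 = 38.
Using column 4: 20 + 38 + 56 + 2 + ? → (4,4) = 175 − 116 = 59.
Main diagonal must total 175; the given cells sum to 170, so (2,2) = 5.
The remaining cell in row 2 is (2,1) = 175 − 104 = 71.
Using row 4: 41 + 50 + 59 + 8 + ? → (4,1) = 175 − 158 = 17.
The remaining cell in column 1 is (3,1) = 175 − 176 = -1.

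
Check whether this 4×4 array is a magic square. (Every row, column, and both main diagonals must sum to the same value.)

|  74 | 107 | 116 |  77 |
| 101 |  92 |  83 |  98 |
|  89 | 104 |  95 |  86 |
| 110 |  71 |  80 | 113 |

Yes

Row 1: 74 + 107 + 116 + 77 = 374.
Row 2: 101 + 92 + 83 + 98 = 374.
Row 3: 89 + 104 + 95 + 86 = 374.
Row 4: 110 + 71 + 80 + 113 = 374.
Column 1: 74 + 101 + 89 + 110 = 374.
Column 2: 107 + 92 + 104 + 71 = 374.
Column 3: 116 + 83 + 95 + 80 = 374.
Column 4: 77 + 98 + 86 + 113 = 374.
Main diagonal: 74 + 92 + 95 + 113 = 374.
Anti-diagonal: 77 + 83 + 104 + 110 = 374.
All lines sum to 374.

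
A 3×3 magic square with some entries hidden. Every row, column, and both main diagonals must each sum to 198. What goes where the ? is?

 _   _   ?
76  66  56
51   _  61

Row 3: 51 + 61 + ? = 198, so (3,2) = 86.
Column 1: 76 + 51 + ? = 198, so (1,1) = 71.
The remaining cell in column 2 is (1,2) = 198 − 152 = 46.
The remaining cell in column 3 is (1,3) = 198 − 117 = 81.

81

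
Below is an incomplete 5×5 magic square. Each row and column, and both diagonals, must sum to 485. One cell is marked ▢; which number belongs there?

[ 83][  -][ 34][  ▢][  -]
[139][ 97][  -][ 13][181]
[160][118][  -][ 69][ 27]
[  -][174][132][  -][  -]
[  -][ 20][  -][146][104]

From row 2, 485 − (139 + 97 + 13 + 181) gives (2,3) = 55.
Row 3 needs 485; the known cells sum to 374, so (3,3) = 111.
Column 2 needs 485; the known cells sum to 409, so (1,2) = 76.
From column 3, 485 − (34 + 55 + 111 + 132) gives (5,3) = 153.
The remaining cell in main diagonal is (4,4) = 485 − 395 = 90.
Using row 5: 20 + 153 + 146 + 104 + ? → (5,1) = 485 − 423 = 62.
From column 1, 485 − (83 + 139 + 160 + 62) gives (4,1) = 41.
Column 4 needs 485; the known cells sum to 318, so (1,4) = 167.

167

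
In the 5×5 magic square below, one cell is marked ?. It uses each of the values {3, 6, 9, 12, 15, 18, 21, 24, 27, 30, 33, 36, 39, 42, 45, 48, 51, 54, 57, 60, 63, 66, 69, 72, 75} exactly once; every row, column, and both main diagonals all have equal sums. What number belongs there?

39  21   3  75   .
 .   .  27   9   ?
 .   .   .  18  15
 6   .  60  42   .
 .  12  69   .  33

The 25 entries sum to 975, so each line sums to 975/5 = 195.
From row 1, 195 − (39 + 21 + 3 + 75) gives (1,5) = 57.
The remaining cell in column 3 is (3,3) = 195 − 159 = 36.
Column 4 must total 195; the given cells sum to 144, so (5,4) = 51.
From main diagonal, 195 − (39 + 36 + 42 + 33) gives (2,2) = 45.
Row 5: 12 + 69 + 51 + 33 + ? = 195, so (5,1) = 30.
Using anti-diagonal: 57 + 9 + 36 + 30 + ? → (4,2) = 195 − 132 = 63.
From row 4, 195 − (6 + 63 + 60 + 42) gives (4,5) = 24.
Column 2 needs 195; the known cells sum to 141, so (3,2) = 54.
From column 5, 195 − (57 + 15 + 24 + 33) gives (2,5) = 66.

66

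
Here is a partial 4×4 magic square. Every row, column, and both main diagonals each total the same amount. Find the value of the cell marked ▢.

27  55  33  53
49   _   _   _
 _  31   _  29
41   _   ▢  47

Row 1 is complete and sums to 168; that is the magic constant.
Column 1: 27 + 49 + 41 + ? = 168, so (3,1) = 51.
From column 4, 168 − (53 + 29 + 47) gives (2,4) = 39.
Using anti-diagonal: 53 + 31 + 41 + ? → (2,3) = 168 − 125 = 43.
The remaining cell in row 2 is (2,2) = 168 − 131 = 37.
Row 3: 51 + 31 + 29 + ? = 168, so (3,3) = 57.
Column 2 must total 168; the given cells sum to 123, so (4,2) = 45.
The remaining cell in column 3 is (4,3) = 168 − 133 = 35.

35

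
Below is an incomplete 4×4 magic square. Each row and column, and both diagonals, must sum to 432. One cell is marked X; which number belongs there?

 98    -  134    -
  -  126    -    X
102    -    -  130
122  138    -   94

Row 4 must total 432; the given cells sum to 354, so (4,3) = 78.
The remaining cell in column 1 is (2,1) = 432 − 322 = 110.
From main diagonal, 432 − (98 + 126 + 94) gives (3,3) = 114.
Row 3 must total 432; the given cells sum to 346, so (3,2) = 86.
Column 2 must total 432; the given cells sum to 350, so (1,2) = 82.
Using column 3: 134 + 114 + 78 + ? → (2,3) = 432 − 326 = 106.
The remaining cell in anti-diagonal is (1,4) = 432 − 314 = 118.
Using row 2: 110 + 126 + 106 + ? → (2,4) = 432 − 342 = 90.

90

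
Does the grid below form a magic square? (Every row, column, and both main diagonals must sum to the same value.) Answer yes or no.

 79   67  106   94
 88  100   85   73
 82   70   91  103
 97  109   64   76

Row 1: 79 + 67 + 106 + 94 = 346.
Row 2: 88 + 100 + 85 + 73 = 346.
Row 3: 82 + 70 + 91 + 103 = 346.
Row 4: 97 + 109 + 64 + 76 = 346.
Column 1: 79 + 88 + 82 + 97 = 346.
Column 2: 67 + 100 + 70 + 109 = 346.
Column 3: 106 + 85 + 91 + 64 = 346.
Column 4: 94 + 73 + 103 + 76 = 346.
Main diagonal: 79 + 100 + 91 + 76 = 346.
Anti-diagonal: 94 + 85 + 70 + 97 = 346.
All lines sum to 346.

Yes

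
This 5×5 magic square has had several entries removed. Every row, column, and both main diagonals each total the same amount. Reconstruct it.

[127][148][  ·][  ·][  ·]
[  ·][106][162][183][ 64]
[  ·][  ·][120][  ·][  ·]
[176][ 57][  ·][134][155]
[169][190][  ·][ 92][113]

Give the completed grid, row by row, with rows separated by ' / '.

Main diagonal is already complete: 127 + 106 + 120 + 134 + 113 = 600, so that is the magic constant.
The remaining cell in row 2 is (2,1) = 600 − 515 = 85.
Row 4: 176 + 57 + 134 + 155 + ? = 600, so (4,3) = 78.
From row 5, 600 − (169 + 190 + 92 + 113) gives (5,3) = 36.
From column 1, 600 − (127 + 85 + 176 + 169) gives (3,1) = 43.
The remaining cell in column 2 is (3,2) = 600 − 501 = 99.
The remaining cell in column 3 is (1,3) = 600 − 396 = 204.
Anti-diagonal must total 600; the given cells sum to 529, so (1,5) = 71.
Row 1 must total 600; the given cells sum to 550, so (1,4) = 50.
Column 4 needs 600; the known cells sum to 459, so (3,4) = 141.
Column 5 must total 600; the given cells sum to 403, so (3,5) = 197.

127 148 204 50 71 / 85 106 162 183 64 / 43 99 120 141 197 / 176 57 78 134 155 / 169 190 36 92 113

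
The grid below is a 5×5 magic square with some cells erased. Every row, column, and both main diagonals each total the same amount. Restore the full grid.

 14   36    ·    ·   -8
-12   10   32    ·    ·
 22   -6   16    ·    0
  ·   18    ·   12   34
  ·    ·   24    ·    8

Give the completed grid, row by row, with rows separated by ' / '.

Main diagonal is already complete: 14 + 10 + 16 + 12 + 8 = 60, so that is the magic constant.
From row 3, 60 − (22 + (-6) + 16 + 0) gives (3,4) = 28.
Column 2 must total 60; the given cells sum to 58, so (5,2) = 2.
Column 5 needs 60; the known cells sum to 34, so (2,5) = 26.
Row 2 needs 60; the known cells sum to 56, so (2,4) = 4.
Anti-diagonal must total 60; the given cells sum to 30, so (5,1) = 30.
Row 5 needs 60; the known cells sum to 64, so (5,4) = -4.
Column 1: 14 + (-12) + 22 + 30 + ? = 60, so (4,1) = 6.
Column 4 needs 60; the known cells sum to 40, so (1,4) = 20.
Using row 1: 14 + 36 + 20 + (-8) + ? → (1,3) = 60 − 62 = -2.
Row 4 needs 60; the known cells sum to 70, so (4,3) = -10.

14 36 -2 20 -8 / -12 10 32 4 26 / 22 -6 16 28 0 / 6 18 -10 12 34 / 30 2 24 -4 8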